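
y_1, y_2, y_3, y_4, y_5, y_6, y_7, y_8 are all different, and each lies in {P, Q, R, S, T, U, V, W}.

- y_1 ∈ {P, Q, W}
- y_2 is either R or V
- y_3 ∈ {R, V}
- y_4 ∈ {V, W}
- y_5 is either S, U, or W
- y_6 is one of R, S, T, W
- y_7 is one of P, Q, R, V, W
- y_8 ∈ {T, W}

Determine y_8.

Among the 8 variables, U fits only y_5 (and all 8 values in {P, Q, R, S, T, U, V, W} must be used), so y_5 = U.
The 7 still-open variables together cover exactly {P, Q, R, S, T, V, W} — 7 values for 7 variables — and S appears only in y_6's list, so y_6 = S.
The 6 still-open variables draw from only 6 values {P, Q, R, T, V, W}, so each is used; only y_8 can be T, hence y_8 = T.

T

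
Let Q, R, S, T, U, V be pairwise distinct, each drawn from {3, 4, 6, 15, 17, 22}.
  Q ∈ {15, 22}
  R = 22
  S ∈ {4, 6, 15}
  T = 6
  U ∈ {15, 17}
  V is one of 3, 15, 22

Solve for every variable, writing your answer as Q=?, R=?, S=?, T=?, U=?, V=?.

R must be 22 (only option left). Strike 22 from Q, V.
T must be 6 (only option left). Remove 6 from S.
That leaves Q = 15. Eliminate 15 elsewhere: S, U, V.
S must be 4 (only option left).
U's domain is down to {17}, so U = 17.
V must be 3 (only option left).

Q=15, R=22, S=4, T=6, U=17, V=3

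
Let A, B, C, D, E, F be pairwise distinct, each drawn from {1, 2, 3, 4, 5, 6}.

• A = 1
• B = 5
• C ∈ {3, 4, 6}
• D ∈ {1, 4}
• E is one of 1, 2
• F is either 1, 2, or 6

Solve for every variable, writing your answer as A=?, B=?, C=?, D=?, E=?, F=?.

A's domain is down to {1}, so A = 1. Strike 1 from D, E, F.
That leaves B = 5.
That leaves D = 4. Remove 4 from C.
That leaves E = 2. So F can't be 2.
F must be 6 (only option left). So C can't be 6.
That leaves C = 3.

A=1, B=5, C=3, D=4, E=2, F=6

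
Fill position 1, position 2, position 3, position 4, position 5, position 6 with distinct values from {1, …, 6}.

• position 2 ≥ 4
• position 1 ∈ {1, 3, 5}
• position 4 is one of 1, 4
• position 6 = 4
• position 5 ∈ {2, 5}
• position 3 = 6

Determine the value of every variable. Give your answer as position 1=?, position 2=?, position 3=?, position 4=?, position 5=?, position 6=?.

position 3's domain is down to {6}, so position 3 = 6. So position 2 can't be 6.
position 6 must be 4 (only option left). Eliminate 4 elsewhere: position 2, position 4.
position 2 must be 5 (only option left). So position 1, position 5 can't be 5.
That leaves position 4 = 1. So position 1 can't be 1.
position 5's domain is down to {2}, so position 5 = 2.
position 1 has just one choice, so position 1 = 3.

position 1=3, position 2=5, position 3=6, position 4=1, position 5=2, position 6=4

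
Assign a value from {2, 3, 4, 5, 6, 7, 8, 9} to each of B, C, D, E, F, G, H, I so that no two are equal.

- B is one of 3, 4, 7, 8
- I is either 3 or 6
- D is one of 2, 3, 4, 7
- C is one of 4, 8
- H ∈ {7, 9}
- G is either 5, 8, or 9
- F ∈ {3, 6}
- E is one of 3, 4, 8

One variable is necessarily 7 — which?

B

The 8 variables draw from only 8 values {2, 3, 4, 5, 6, 7, 8, 9}, so each is used; only D can be 2, hence D = 2.
Among the 7 still-open variables, 5 fits only G (and all 7 values in {3, 4, 5, 6, 7, 8, 9} must be used), so G = 5.
The 6 still-open variables draw from only 6 values {3, 4, 6, 7, 8, 9}, so each is used; only H can be 9, hence H = 9.
The 5 still-open variables together cover exactly {3, 4, 6, 7, 8} — 5 values for 5 variables — and 7 appears only in B's list, so B = 7.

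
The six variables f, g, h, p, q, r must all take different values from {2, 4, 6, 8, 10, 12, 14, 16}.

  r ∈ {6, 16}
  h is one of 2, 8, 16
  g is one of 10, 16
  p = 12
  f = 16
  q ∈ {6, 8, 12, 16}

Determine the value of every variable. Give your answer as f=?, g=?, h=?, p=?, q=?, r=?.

f=16, g=10, h=2, p=12, q=8, r=6

f's domain is down to {16}, so f = 16. Remove 16 from g, h, q, r.
g's domain is down to {10}, so g = 10.
p must be 12 (only option left). Remove 12 from q.
r has just one choice, so r = 6. So q can't be 6.
q has just one choice, so q = 8. So h can't be 8.
h must be 2 (only option left).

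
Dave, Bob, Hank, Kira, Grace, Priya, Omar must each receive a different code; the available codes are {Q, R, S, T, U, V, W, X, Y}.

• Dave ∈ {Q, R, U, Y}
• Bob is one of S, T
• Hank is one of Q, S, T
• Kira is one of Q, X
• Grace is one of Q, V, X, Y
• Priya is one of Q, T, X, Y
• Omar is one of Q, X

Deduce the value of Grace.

V

Kira and Omar share exactly the 2 values {Q, X}; by pigeonhole those values go to them, so strike Q, X from Dave, Hank, Grace, Priya.
Bob and Hank share exactly the 2 values {S, T}; by pigeonhole those values go to them, so strike S, T from Priya.
Priya has just one choice, so Priya = Y. Strike Y from Dave, Grace.
So Grace = V.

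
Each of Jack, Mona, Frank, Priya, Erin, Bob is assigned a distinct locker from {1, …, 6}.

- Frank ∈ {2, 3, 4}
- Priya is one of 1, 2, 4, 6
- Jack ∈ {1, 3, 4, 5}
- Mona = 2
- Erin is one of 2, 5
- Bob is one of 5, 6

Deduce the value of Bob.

6

Mona must be 2 (only option left). Remove 2 from Frank, Priya, Erin.
That leaves Erin = 5. Remove 5 from Jack, Bob.
So Bob = 6.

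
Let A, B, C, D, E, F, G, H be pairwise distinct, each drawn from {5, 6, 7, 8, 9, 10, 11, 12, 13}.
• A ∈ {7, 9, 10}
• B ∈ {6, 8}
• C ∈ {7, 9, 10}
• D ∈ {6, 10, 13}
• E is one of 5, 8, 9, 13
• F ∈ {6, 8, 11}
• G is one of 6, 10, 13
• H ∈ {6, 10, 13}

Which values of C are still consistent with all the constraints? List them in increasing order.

7, 9

The 8 variables together cover exactly {5, 6, 7, 8, 9, 10, 11, 13} — 8 values for 8 variables — and 5 appears only in E's list, so E = 5.
Among the 7 still-open variables, 11 fits only F (and all 7 values in {6, 7, 8, 9, 10, 11, 13} must be used), so F = 11.
The 6 still-open variables draw from only 6 values {6, 7, 8, 9, 10, 13}, so each is used; only B can be 8, hence B = 8.
The 3 variables D, G, H are confined to {6, 10, 13}, which locks those values in; drop them from A, C.
No further eliminations apply; C can still be any of 7, 9.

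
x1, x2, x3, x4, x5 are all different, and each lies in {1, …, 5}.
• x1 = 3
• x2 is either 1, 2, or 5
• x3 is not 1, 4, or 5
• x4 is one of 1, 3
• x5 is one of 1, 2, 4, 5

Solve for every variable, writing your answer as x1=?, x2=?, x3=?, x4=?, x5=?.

x1 must be 3 (only option left). Eliminate 3 elsewhere: x3, x4.
That leaves x3 = 2. Strike 2 from x2, x5.
x4's domain is down to {1}, so x4 = 1. Remove 1 from x2, x5.
x2's domain is down to {5}, so x2 = 5. Remove 5 from x5.
x5's domain is down to {4}, so x5 = 4.

x1=3, x2=5, x3=2, x4=1, x5=4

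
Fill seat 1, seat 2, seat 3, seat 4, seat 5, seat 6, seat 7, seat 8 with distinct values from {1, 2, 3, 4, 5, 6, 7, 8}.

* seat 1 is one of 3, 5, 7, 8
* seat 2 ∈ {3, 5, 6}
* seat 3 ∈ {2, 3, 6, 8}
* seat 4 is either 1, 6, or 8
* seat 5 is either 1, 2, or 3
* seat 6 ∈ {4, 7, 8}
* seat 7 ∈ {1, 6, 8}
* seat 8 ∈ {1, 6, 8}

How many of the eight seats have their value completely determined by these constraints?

3

Among the 8 variables, 4 fits only seat 6 (and all 8 values in {1, 2, 3, 4, 5, 6, 7, 8} must be used), so seat 6 = 4.
The 7 still-open variables draw from only 7 values {1, 2, 3, 5, 6, 7, 8}, so each is used; only seat 1 can be 7, hence seat 1 = 7.
Among the 6 still-open variables, 5 fits only seat 2 (and all 6 values in {1, 2, 3, 5, 6, 8} must be used), so seat 2 = 5.
seat 4, seat 7, seat 8 between them cover only {1, 6, 8} — a naked triple. Remove those values from seat 3, seat 5.
Determined: seat 1=7, seat 2=5, seat 6=4. The other seats each still have more than one consistent value. That makes 3.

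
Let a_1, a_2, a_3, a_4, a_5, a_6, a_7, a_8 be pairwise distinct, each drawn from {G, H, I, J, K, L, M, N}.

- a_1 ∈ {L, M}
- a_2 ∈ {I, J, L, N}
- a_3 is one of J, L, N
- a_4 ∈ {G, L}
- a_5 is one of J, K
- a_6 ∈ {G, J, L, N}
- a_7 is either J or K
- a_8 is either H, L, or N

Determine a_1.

M

Among the 8 variables, H fits only a_8 (and all 8 values in {G, H, I, J, K, L, M, N} must be used), so a_8 = H.
Among the 7 still-open variables, I fits only a_2 (and all 7 values in {G, I, J, K, L, M, N} must be used), so a_2 = I.
The 6 still-open variables draw from only 6 values {G, J, K, L, M, N}, so each is used; only a_1 can be M, hence a_1 = M.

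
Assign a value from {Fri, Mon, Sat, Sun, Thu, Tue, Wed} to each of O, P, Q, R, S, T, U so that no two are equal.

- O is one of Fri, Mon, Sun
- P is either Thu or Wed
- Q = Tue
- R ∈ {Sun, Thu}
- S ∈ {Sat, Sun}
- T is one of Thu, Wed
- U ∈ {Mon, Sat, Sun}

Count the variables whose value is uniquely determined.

Q has just one choice, so Q = Tue.
Among the 6 still-open variables, Fri fits only O (and all 6 values in {Fri, Mon, Sat, Sun, Thu, Wed} must be used), so O = Fri.
The 5 still-open variables together cover exactly {Mon, Sat, Sun, Thu, Wed} — 5 values for 5 variables — and Mon appears only in U's list, so U = Mon.
The 4 still-open variables draw from only 4 values {Sat, Sun, Thu, Wed}, so each is used; only S can be Sat, hence S = Sat.
The 3 still-open variables draw from only 3 values {Sun, Thu, Wed}, so each is used; only R can be Sun, hence R = Sun.
Determined: O=Fri, Q=Tue, R=Sun, S=Sat, U=Mon. The other variables each still have more than one consistent value. That makes 5.

5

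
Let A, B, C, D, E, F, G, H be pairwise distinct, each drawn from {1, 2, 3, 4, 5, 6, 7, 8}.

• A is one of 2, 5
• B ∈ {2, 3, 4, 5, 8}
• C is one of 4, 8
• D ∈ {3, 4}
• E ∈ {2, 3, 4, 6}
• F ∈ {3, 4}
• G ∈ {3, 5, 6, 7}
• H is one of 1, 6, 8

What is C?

The 8 variables together cover exactly {1, 2, 3, 4, 5, 6, 7, 8} — 8 values for 8 variables — and 1 appears only in H's list, so H = 1.
Among the 7 still-open variables, 7 fits only G (and all 7 values in {2, 3, 4, 5, 6, 7, 8} must be used), so G = 7.
The 6 still-open variables together cover exactly {2, 3, 4, 5, 6, 8} — 6 values for 6 variables — and 6 appears only in E's list, so E = 6.
D and F between them cover only {3, 4} — a naked pair. Remove those values from B, C.
So C = 8.

8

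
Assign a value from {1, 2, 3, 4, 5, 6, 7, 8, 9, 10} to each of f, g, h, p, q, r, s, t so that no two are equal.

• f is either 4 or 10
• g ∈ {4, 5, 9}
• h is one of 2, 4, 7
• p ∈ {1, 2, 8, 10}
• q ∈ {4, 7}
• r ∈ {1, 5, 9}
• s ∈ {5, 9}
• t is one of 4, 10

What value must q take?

The 8 variables together cover exactly {1, 2, 4, 5, 7, 8, 9, 10} — 8 values for 8 variables — and 8 appears only in p's list, so p = 8.
The 7 still-open variables together cover exactly {1, 2, 4, 5, 7, 9, 10} — 7 values for 7 variables — and 1 appears only in r's list, so r = 1.
The 6 still-open variables draw from only 6 values {2, 4, 5, 7, 9, 10}, so each is used; only h can be 2, hence h = 2.
The 5 still-open variables together cover exactly {4, 5, 7, 9, 10} — 5 values for 5 variables — and 7 appears only in q's list, so q = 7.

7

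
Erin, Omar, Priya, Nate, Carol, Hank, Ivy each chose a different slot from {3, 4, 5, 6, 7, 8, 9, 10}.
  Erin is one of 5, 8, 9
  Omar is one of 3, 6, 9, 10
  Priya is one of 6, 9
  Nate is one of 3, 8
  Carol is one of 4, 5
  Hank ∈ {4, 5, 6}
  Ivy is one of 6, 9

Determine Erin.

The 7 variables draw from only 7 values {3, 4, 5, 6, 8, 9, 10}, so each is used; only Omar can be 10, hence Omar = 10.
The 6 still-open variables together cover exactly {3, 4, 5, 6, 8, 9} — 6 values for 6 variables — and 3 appears only in Nate's list, so Nate = 3.
The 5 still-open variables together cover exactly {4, 5, 6, 8, 9} — 5 values for 5 variables — and 8 appears only in Erin's list, so Erin = 8.

8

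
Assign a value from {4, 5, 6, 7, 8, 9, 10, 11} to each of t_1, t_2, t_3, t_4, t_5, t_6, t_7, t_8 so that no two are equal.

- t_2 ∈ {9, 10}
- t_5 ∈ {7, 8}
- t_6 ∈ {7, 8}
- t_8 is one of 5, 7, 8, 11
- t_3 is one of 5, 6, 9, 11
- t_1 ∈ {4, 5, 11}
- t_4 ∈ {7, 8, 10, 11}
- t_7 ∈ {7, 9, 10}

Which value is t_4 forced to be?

11

Among the 8 variables, 4 fits only t_1 (and all 8 values in {4, 5, 6, 7, 8, 9, 10, 11} must be used), so t_1 = 4.
The 7 still-open variables together cover exactly {5, 6, 7, 8, 9, 10, 11} — 7 values for 7 variables — and 6 appears only in t_3's list, so t_3 = 6.
The 6 still-open variables draw from only 6 values {5, 7, 8, 9, 10, 11}, so each is used; only t_8 can be 5, hence t_8 = 5.
Among the 5 still-open variables, 11 fits only t_4 (and all 5 values in {7, 8, 9, 10, 11} must be used), so t_4 = 11.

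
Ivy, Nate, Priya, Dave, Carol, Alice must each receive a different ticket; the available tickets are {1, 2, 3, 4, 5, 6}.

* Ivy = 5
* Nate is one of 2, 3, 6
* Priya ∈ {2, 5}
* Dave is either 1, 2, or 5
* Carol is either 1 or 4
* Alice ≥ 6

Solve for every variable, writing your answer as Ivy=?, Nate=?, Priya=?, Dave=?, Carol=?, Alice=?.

Ivy has just one choice, so Ivy = 5. So Priya, Dave can't be 5.
That leaves Priya = 2. So Nate, Dave can't be 2.
Dave must be 1 (only option left). So Carol can't be 1.
Carol's domain is down to {4}, so Carol = 4.
Alice must be 6 (only option left). Strike 6 from Nate.
That leaves Nate = 3.

Ivy=5, Nate=3, Priya=2, Dave=1, Carol=4, Alice=6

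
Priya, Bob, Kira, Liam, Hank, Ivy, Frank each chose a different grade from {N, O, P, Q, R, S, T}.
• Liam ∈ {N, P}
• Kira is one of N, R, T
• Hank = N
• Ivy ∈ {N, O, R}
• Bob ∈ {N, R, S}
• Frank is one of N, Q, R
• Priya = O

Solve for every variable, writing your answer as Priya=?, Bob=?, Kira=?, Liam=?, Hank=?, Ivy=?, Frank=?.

Priya=O, Bob=S, Kira=T, Liam=P, Hank=N, Ivy=R, Frank=Q

Priya must be O (only option left). So Ivy can't be O.
That leaves Hank = N. Strike N from Bob, Kira, Liam, Ivy, Frank.
Ivy's domain is down to {R}, so Ivy = R. Strike R from Bob, Kira, Frank.
That leaves Frank = Q.
That leaves Bob = S.
Kira must be T (only option left).
That leaves Liam = P.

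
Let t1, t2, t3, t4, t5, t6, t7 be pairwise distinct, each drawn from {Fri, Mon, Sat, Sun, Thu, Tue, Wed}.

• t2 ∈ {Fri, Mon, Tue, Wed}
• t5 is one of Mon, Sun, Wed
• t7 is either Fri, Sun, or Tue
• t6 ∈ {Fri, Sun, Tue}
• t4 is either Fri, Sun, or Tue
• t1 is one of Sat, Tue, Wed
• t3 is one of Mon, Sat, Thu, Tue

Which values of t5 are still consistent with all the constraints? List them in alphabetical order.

Mon, Wed

Among the 7 variables, Thu fits only t3 (and all 7 values in {Fri, Mon, Sat, Sun, Thu, Tue, Wed} must be used), so t3 = Thu.
The 6 still-open variables together cover exactly {Fri, Mon, Sat, Sun, Tue, Wed} — 6 values for 6 variables — and Sat appears only in t1's list, so t1 = Sat.
The 3 variables t4, t6, t7 are confined to {Fri, Sun, Tue}, which locks those values in; drop them from t2, t5.
No further eliminations apply; t5 can still be any of Mon, Wed.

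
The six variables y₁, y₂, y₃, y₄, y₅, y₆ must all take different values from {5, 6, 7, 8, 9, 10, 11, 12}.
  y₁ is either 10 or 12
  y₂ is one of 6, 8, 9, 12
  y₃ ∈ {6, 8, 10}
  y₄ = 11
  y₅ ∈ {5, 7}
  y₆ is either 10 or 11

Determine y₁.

12

y₄'s domain is down to {11}, so y₄ = 11. Strike 11 from y₆.
That leaves y₆ = 10. Eliminate 10 elsewhere: y₁, y₃.
So y₁ = 12.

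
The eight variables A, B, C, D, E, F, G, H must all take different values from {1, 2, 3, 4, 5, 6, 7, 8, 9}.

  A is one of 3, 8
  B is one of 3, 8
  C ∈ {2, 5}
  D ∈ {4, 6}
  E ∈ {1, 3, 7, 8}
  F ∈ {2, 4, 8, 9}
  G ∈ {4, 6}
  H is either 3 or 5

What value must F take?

A and B between them cover only {3, 8} — a naked pair. Remove those values from E, F, H.
H must be 5 (only option left). Strike 5 from C.
C must be 2 (only option left). Remove 2 from F.
D and G between them cover only {4, 6} — a naked pair. Remove those values from F.
So F = 9.

9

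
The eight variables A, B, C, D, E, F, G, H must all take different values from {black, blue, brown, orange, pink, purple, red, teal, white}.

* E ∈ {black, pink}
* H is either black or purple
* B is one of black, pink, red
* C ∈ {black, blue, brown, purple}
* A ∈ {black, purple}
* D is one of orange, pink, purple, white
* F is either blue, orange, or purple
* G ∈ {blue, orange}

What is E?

pink

The 8 variables draw from only 8 values {black, blue, brown, orange, pink, purple, red, white}, so each is used; only C can be brown, hence C = brown.
The 7 still-open variables draw from only 7 values {black, blue, orange, pink, purple, red, white}, so each is used; only B can be red, hence B = red.
Among the 6 still-open variables, white fits only D (and all 6 values in {black, blue, orange, pink, purple, white} must be used), so D = white.
The 5 still-open variables together cover exactly {black, blue, orange, pink, purple} — 5 values for 5 variables — and pink appears only in E's list, so E = pink.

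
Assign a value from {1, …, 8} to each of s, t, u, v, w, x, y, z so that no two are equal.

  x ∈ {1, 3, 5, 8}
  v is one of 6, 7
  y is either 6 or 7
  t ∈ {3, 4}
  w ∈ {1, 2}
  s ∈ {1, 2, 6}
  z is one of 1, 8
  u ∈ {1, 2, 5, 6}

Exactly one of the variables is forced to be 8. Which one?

Among the 8 variables, 4 fits only t (and all 8 values in {1, 2, 3, 4, 5, 6, 7, 8} must be used), so t = 4.
The 7 still-open variables together cover exactly {1, 2, 3, 5, 6, 7, 8} — 7 values for 7 variables — and 3 appears only in x's list, so x = 3.
The 6 still-open variables draw from only 6 values {1, 2, 5, 6, 7, 8}, so each is used; only u can be 5, hence u = 5.
The 5 still-open variables draw from only 5 values {1, 2, 6, 7, 8}, so each is used; only z can be 8, hence z = 8.

z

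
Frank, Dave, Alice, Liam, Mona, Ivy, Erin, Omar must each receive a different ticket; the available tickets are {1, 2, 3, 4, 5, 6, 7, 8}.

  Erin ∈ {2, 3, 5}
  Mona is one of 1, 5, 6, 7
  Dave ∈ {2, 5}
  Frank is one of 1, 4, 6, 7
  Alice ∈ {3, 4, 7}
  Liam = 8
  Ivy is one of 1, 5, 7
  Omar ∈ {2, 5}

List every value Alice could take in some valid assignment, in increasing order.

Liam's domain is down to {8}, so Liam = 8.
The 2 variables Dave and Omar are confined to {2, 5}, which locks those values in; drop them from Mona, Ivy, Erin.
Erin must be 3 (only option left). Remove 3 from Alice.
No further eliminations apply; Alice can still be any of 4, 7.

4, 7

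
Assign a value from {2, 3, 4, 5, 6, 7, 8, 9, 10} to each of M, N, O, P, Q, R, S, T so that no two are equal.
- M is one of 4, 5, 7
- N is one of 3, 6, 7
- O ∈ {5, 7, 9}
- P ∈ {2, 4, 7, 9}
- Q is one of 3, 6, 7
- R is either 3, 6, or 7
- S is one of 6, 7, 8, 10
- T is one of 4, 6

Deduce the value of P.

2

N, Q, R between them cover only {3, 6, 7} — a naked triple. Remove those values from M, O, P, S, T.
T's domain is down to {4}, so T = 4. Remove 4 from M, P.
M's domain is down to {5}, so M = 5. So O can't be 5.
O's domain is down to {9}, so O = 9. Strike 9 from P.
So P = 2.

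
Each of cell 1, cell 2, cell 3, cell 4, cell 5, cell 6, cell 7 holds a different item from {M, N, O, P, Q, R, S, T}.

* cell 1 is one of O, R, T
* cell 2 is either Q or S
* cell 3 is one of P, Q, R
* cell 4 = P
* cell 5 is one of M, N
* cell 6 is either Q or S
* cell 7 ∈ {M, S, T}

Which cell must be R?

cell 3

cell 4 has just one choice, so cell 4 = P. Eliminate P elsewhere: cell 3.
The 2 variables cell 2 and cell 6 are confined to {Q, S}, which locks those values in; drop them from cell 3, cell 7.
So R goes to cell 3.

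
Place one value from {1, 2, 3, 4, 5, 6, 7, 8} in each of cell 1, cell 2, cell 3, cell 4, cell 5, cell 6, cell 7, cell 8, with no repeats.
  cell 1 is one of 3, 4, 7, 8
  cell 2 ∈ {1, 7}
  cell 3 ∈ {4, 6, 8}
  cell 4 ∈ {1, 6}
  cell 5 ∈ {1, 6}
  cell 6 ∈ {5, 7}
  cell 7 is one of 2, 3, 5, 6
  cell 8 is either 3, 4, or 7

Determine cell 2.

Among the 8 variables, 2 fits only cell 7 (and all 8 values in {1, 2, 3, 4, 5, 6, 7, 8} must be used), so cell 7 = 2.
The 7 still-open variables together cover exactly {1, 3, 4, 5, 6, 7, 8} — 7 values for 7 variables — and 5 appears only in cell 6's list, so cell 6 = 5.
cell 4 and cell 5 between them cover only {1, 6} — a naked pair. Remove those values from cell 2, cell 3.
So cell 2 = 7.

7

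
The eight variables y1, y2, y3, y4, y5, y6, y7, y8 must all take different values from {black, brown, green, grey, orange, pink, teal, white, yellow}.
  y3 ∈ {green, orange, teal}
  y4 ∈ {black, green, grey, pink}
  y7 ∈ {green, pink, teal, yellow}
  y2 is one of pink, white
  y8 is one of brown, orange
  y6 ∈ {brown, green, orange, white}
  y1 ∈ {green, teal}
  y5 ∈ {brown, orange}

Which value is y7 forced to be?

yellow

The 2 variables y5 and y8 are confined to {brown, orange}, which locks those values in; drop them from y3, y6.
y1 and y3 between them cover only {green, teal} — a naked pair. Remove those values from y4, y6, y7.
y6 has just one choice, so y6 = white. So y2 can't be white.
That leaves y2 = pink. Eliminate pink elsewhere: y4, y7.
So y7 = yellow.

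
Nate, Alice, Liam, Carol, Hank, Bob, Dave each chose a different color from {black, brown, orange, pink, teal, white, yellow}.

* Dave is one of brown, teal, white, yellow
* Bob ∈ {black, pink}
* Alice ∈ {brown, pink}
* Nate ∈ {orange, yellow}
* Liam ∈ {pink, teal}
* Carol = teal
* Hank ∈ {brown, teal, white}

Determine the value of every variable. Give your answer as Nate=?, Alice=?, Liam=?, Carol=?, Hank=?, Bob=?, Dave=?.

Carol must be teal (only option left). Remove teal from Liam, Hank, Dave.
Liam's domain is down to {pink}, so Liam = pink. Remove pink from Alice, Bob.
Bob's domain is down to {black}, so Bob = black.
Alice has just one choice, so Alice = brown. Strike brown from Hank, Dave.
Hank's domain is down to {white}, so Hank = white. So Dave can't be white.
Dave has just one choice, so Dave = yellow. Eliminate yellow elsewhere: Nate.
That leaves Nate = orange.

Nate=orange, Alice=brown, Liam=pink, Carol=teal, Hank=white, Bob=black, Dave=yellow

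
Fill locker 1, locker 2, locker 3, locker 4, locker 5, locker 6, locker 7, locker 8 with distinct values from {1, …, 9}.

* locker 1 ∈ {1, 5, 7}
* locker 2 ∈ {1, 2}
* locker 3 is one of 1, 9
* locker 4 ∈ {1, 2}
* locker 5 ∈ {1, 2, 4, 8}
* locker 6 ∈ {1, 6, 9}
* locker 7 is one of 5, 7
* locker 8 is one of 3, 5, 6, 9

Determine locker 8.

locker 2 and locker 4 between them cover only {1, 2} — a naked pair. Remove those values from locker 1, locker 3, locker 5, locker 6.
That leaves locker 3 = 9. So locker 6, locker 8 can't be 9.
locker 6's domain is down to {6}, so locker 6 = 6. Remove 6 from locker 8.
locker 1 and locker 7 between them cover only {5, 7} — a naked pair. Remove those values from locker 8.
So locker 8 = 3.

3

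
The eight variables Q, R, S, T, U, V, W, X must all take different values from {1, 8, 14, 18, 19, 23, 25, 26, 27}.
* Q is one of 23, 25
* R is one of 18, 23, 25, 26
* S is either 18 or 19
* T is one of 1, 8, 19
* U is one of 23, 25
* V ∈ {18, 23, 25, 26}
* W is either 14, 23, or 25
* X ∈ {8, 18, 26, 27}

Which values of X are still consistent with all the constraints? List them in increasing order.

8, 27

Q and U between them cover only {23, 25} — a naked pair. Remove those values from R, V, W.
W has just one choice, so W = 14.
R and V between them cover only {18, 26} — a naked pair. Remove those values from S, X.
S's domain is down to {19}, so S = 19. Remove 19 from T.
No further eliminations apply; X can still be any of 8, 27.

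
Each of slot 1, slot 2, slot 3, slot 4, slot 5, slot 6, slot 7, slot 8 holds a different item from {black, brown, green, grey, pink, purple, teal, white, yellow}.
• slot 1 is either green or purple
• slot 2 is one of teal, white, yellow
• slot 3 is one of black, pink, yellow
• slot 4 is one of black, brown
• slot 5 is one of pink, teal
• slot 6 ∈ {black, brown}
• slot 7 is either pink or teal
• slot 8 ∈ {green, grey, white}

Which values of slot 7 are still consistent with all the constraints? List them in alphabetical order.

pink, teal

slot 4 and slot 6 between them cover only {black, brown} — a naked pair. Remove those values from slot 3.
slot 5 and slot 7 between them cover only {pink, teal} — a naked pair. Remove those values from slot 2, slot 3.
slot 3's domain is down to {yellow}, so slot 3 = yellow. Eliminate yellow elsewhere: slot 2.
slot 2's domain is down to {white}, so slot 2 = white. Remove white from slot 8.
No further eliminations apply; slot 7 can still be any of pink, teal.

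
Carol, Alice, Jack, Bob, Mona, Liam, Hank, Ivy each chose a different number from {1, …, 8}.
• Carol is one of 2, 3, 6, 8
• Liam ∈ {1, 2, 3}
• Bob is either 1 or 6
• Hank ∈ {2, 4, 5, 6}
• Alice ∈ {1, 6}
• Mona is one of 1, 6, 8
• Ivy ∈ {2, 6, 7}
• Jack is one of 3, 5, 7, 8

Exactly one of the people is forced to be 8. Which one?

Among the 8 variables, 4 fits only Hank (and all 8 values in {1, 2, 3, 4, 5, 6, 7, 8} must be used), so Hank = 4.
The 7 still-open variables together cover exactly {1, 2, 3, 5, 6, 7, 8} — 7 values for 7 variables — and 5 appears only in Jack's list, so Jack = 5.
The 6 still-open variables draw from only 6 values {1, 2, 3, 6, 7, 8}, so each is used; only Ivy can be 7, hence Ivy = 7.
Alice and Bob share exactly the 2 values {1, 6}; by pigeonhole those values go to them, so strike 1, 6 from Carol, Mona, Liam.
So 8 goes to Mona.

Mona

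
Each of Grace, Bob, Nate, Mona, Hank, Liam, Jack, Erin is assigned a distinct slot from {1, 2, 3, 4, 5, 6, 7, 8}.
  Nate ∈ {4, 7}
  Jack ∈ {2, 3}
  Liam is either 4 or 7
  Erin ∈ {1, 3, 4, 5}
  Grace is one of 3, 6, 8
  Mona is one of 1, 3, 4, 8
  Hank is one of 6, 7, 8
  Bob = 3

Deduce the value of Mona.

Bob's domain is down to {3}, so Bob = 3. Strike 3 from Grace, Mona, Jack, Erin.
That leaves Jack = 2.
The 6 still-open variables together cover exactly {1, 4, 5, 6, 7, 8} — 6 values for 6 variables — and 5 appears only in Erin's list, so Erin = 5.
Among the 5 still-open variables, 1 fits only Mona (and all 5 values in {1, 4, 6, 7, 8} must be used), so Mona = 1.

1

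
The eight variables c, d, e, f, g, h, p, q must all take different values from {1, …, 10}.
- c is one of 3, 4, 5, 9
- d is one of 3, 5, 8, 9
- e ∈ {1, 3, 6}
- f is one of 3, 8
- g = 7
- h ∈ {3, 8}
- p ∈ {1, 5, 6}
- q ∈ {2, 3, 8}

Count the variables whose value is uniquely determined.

2

g's domain is down to {7}, so g = 7.
The 2 variables f and h are confined to {3, 8}, which locks those values in; drop them from c, d, e, q.
q must be 2 (only option left).
Determined: g=7, q=2. The other variables each still have more than one consistent value. That makes 2.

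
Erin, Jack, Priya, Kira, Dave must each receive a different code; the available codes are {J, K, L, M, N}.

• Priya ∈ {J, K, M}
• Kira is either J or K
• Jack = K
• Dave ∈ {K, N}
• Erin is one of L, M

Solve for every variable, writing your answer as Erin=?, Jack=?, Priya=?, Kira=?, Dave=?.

Erin=L, Jack=K, Priya=M, Kira=J, Dave=N

Jack has just one choice, so Jack = K. Strike K from Priya, Kira, Dave.
Kira's domain is down to {J}, so Kira = J. Remove J from Priya.
Dave has just one choice, so Dave = N.
Priya has just one choice, so Priya = M. Strike M from Erin.
Erin's domain is down to {L}, so Erin = L.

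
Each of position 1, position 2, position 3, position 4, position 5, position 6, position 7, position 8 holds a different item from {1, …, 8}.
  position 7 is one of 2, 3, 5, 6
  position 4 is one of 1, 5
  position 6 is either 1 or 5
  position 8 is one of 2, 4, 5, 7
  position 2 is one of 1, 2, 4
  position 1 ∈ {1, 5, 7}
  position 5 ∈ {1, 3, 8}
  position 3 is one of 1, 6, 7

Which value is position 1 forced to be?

7

The 8 variables together cover exactly {1, 2, 3, 4, 5, 6, 7, 8} — 8 values for 8 variables — and 8 appears only in position 5's list, so position 5 = 8.
The 7 still-open variables draw from only 7 values {1, 2, 3, 4, 5, 6, 7}, so each is used; only position 7 can be 3, hence position 7 = 3.
The 6 still-open variables together cover exactly {1, 2, 4, 5, 6, 7} — 6 values for 6 variables — and 6 appears only in position 3's list, so position 3 = 6.
The 2 variables position 4 and position 6 are confined to {1, 5}, which locks those values in; drop them from position 1, position 2, position 8.
So position 1 = 7.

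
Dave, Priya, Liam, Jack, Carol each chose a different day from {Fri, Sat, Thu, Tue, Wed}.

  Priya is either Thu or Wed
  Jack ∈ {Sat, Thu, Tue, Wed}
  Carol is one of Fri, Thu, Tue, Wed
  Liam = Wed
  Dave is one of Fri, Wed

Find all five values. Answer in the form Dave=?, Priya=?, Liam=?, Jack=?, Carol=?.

Liam's domain is down to {Wed}, so Liam = Wed. Eliminate Wed elsewhere: Dave, Priya, Jack, Carol.
That leaves Dave = Fri. So Carol can't be Fri.
Priya must be Thu (only option left). So Jack, Carol can't be Thu.
Carol's domain is down to {Tue}, so Carol = Tue. So Jack can't be Tue.
Jack has just one choice, so Jack = Sat.

Dave=Fri, Priya=Thu, Liam=Wed, Jack=Sat, Carol=Tue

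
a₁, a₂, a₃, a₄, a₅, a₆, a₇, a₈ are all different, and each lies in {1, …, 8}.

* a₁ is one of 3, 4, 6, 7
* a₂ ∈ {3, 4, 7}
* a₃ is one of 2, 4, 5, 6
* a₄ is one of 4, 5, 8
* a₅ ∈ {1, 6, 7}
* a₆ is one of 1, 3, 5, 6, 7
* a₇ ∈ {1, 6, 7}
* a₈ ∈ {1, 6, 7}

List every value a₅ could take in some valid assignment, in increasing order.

The 8 variables draw from only 8 values {1, 2, 3, 4, 5, 6, 7, 8}, so each is used; only a₃ can be 2, hence a₃ = 2.
Among the 7 still-open variables, 8 fits only a₄ (and all 7 values in {1, 3, 4, 5, 6, 7, 8} must be used), so a₄ = 8.
The 6 still-open variables draw from only 6 values {1, 3, 4, 5, 6, 7}, so each is used; only a₆ can be 5, hence a₆ = 5.
a₅, a₇, a₈ between them cover only {1, 6, 7} — a naked triple. Remove those values from a₁, a₂.
No further eliminations apply; a₅ can still be any of 1, 6, 7.

1, 6, 7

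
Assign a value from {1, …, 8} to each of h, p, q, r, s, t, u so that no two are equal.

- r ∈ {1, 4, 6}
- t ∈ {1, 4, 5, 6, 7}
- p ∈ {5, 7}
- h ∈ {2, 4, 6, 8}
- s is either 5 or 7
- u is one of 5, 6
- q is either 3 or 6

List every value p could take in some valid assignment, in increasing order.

5, 7

The 2 variables p and s are confined to {5, 7}, which locks those values in; drop them from t, u.
That leaves u = 6. So h, q, r, t can't be 6.
q's domain is down to {3}, so q = 3.
r and t share exactly the 2 values {1, 4}; by pigeonhole those values go to them, so strike 1, 4 from h.
No further eliminations apply; p can still be any of 5, 7.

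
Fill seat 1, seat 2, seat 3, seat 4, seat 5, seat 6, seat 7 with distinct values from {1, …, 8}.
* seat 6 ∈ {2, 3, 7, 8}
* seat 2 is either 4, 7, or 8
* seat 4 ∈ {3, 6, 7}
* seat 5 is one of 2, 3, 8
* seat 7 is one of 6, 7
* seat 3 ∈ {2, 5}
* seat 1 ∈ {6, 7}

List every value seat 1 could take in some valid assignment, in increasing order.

Among the 7 variables, 4 fits only seat 2 (and all 7 values in {2, 3, 4, 5, 6, 7, 8} must be used), so seat 2 = 4.
The 6 still-open variables together cover exactly {2, 3, 5, 6, 7, 8} — 6 values for 6 variables — and 5 appears only in seat 3's list, so seat 3 = 5.
The 2 variables seat 1 and seat 7 are confined to {6, 7}, which locks those values in; drop them from seat 4, seat 6.
seat 4 must be 3 (only option left). So seat 5, seat 6 can't be 3.
No further eliminations apply; seat 1 can still be any of 6, 7.

6, 7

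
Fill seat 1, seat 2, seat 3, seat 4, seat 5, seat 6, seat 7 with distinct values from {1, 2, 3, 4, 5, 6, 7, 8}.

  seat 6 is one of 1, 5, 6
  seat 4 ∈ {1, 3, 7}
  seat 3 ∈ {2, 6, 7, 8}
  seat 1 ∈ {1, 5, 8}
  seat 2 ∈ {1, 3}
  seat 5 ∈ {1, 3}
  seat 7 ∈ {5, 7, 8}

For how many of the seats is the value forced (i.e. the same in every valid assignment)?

The 7 variables together cover exactly {1, 2, 3, 5, 6, 7, 8} — 7 values for 7 variables — and 2 appears only in seat 3's list, so seat 3 = 2.
Among the 6 still-open variables, 6 fits only seat 6 (and all 6 values in {1, 3, 5, 6, 7, 8} must be used), so seat 6 = 6.
seat 2 and seat 5 share exactly the 2 values {1, 3}; by pigeonhole those values go to them, so strike 1, 3 from seat 1, seat 4.
seat 4 must be 7 (only option left). So seat 7 can't be 7.
Determined: seat 3=2, seat 4=7, seat 6=6. The other seats each still have more than one consistent value. That makes 3.

3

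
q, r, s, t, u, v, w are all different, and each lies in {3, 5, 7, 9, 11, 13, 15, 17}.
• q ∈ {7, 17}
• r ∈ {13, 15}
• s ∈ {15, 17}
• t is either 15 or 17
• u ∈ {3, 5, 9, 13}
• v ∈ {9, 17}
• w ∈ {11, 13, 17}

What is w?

s and t between them cover only {15, 17} — a naked pair. Remove those values from q, r, v, w.
q's domain is down to {7}, so q = 7.
r has just one choice, so r = 13. Remove 13 from u, w.
So w = 11.

11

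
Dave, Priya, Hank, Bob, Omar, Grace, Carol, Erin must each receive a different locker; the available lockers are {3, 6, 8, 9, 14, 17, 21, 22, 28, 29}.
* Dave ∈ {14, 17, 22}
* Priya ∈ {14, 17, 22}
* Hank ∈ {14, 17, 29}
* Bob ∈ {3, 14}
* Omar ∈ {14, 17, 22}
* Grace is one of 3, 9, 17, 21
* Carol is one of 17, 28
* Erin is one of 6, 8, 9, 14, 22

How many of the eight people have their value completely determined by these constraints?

The 3 variables Dave, Priya, Omar are confined to {14, 17, 22}, which locks those values in; drop them from Hank, Bob, Grace, Carol, Erin.
Hank must be 29 (only option left).
That leaves Bob = 3. Strike 3 from Grace.
Carol must be 28 (only option left).
Determined: Hank=29, Bob=3, Carol=28. The other people each still have more than one consistent value. That makes 3.

3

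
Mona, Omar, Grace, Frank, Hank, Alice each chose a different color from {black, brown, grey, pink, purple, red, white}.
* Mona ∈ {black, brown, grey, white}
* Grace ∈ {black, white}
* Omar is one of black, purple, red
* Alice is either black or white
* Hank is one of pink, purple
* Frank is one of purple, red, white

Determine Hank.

pink

The 2 variables Grace and Alice are confined to {black, white}, which locks those values in; drop them from Mona, Omar, Frank.
Omar and Frank between them cover only {purple, red} — a naked pair. Remove those values from Hank.
So Hank = pink.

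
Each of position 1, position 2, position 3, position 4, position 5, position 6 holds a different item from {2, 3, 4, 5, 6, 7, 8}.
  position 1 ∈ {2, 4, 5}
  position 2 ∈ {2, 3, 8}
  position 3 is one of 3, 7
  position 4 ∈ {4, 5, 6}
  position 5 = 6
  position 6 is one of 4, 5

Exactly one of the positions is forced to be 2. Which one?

position 5 must be 6 (only option left). Eliminate 6 elsewhere: position 4.
The 2 variables position 4 and position 6 are confined to {4, 5}, which locks those values in; drop them from position 1.
So 2 goes to position 1.

position 1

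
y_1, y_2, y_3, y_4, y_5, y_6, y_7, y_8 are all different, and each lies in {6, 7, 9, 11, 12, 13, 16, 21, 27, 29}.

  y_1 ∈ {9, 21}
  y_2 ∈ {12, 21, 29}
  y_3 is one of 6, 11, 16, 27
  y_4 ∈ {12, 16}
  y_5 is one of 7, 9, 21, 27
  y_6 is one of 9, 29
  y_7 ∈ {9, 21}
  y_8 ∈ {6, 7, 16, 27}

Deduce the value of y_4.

16

y_1 and y_7 between them cover only {9, 21} — a naked pair. Remove those values from y_2, y_5, y_6.
That leaves y_6 = 29. So y_2 can't be 29.
y_2 has just one choice, so y_2 = 12. Strike 12 from y_4.
So y_4 = 16.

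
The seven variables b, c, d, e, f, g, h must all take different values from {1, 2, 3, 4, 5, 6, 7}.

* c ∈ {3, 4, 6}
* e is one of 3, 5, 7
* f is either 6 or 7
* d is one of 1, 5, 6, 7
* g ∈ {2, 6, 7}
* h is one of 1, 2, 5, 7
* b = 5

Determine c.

4

b must be 5 (only option left). Strike 5 from d, e, h.
The 6 still-open variables together cover exactly {1, 2, 3, 4, 6, 7} — 6 values for 6 variables — and 4 appears only in c's list, so c = 4.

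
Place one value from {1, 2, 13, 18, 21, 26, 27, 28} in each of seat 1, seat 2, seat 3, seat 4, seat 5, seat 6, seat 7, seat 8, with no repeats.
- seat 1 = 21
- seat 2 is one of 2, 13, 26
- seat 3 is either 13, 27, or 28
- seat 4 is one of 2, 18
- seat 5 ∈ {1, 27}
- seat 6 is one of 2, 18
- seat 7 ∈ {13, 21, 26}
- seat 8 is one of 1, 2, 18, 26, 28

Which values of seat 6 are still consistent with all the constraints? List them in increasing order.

seat 1 must be 21 (only option left). Eliminate 21 elsewhere: seat 7.
seat 4 and seat 6 share exactly the 2 values {2, 18}; by pigeonhole those values go to them, so strike 2, 18 from seat 2, seat 8.
seat 2 and seat 7 between them cover only {13, 26} — a naked pair. Remove those values from seat 3, seat 8.
No further eliminations apply; seat 6 can still be any of 2, 18.

2, 18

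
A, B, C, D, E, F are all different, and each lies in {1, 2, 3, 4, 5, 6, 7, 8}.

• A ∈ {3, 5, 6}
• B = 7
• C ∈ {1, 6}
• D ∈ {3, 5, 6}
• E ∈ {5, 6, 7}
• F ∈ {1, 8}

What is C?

B must be 7 (only option left). Eliminate 7 elsewhere: E.
The 5 still-open variables together cover exactly {1, 3, 5, 6, 8} — 5 values for 5 variables — and 8 appears only in F's list, so F = 8.
The 4 still-open variables draw from only 4 values {1, 3, 5, 6}, so each is used; only C can be 1, hence C = 1.

1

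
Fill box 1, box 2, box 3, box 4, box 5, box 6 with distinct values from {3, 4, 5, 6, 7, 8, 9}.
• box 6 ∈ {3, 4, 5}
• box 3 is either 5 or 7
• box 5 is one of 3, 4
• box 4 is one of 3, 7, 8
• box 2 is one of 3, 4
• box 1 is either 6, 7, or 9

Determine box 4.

8

The 2 variables box 2 and box 5 are confined to {3, 4}, which locks those values in; drop them from box 4, box 6.
box 6 has just one choice, so box 6 = 5. Eliminate 5 elsewhere: box 3.
box 3 must be 7 (only option left). So box 1, box 4 can't be 7.
So box 4 = 8.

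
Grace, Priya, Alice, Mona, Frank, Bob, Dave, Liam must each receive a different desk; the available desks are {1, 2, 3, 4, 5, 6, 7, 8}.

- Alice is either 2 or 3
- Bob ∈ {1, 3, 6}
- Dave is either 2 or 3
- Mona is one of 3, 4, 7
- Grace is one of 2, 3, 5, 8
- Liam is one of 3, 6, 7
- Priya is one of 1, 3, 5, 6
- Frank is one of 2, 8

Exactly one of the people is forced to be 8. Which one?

The 8 variables draw from only 8 values {1, 2, 3, 4, 5, 6, 7, 8}, so each is used; only Mona can be 4, hence Mona = 4.
The 7 still-open variables draw from only 7 values {1, 2, 3, 5, 6, 7, 8}, so each is used; only Liam can be 7, hence Liam = 7.
Alice and Dave share exactly the 2 values {2, 3}; by pigeonhole those values go to them, so strike 2, 3 from Grace, Priya, Frank, Bob.
So 8 goes to Frank.

Frank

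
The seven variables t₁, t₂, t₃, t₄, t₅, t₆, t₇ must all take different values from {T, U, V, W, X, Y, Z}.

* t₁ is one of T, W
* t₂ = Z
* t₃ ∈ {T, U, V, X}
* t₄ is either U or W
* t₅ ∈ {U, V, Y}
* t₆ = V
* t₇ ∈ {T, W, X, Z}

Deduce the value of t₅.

t₂'s domain is down to {Z}, so t₂ = Z. Remove Z from t₇.
t₆ has just one choice, so t₆ = V. Remove V from t₃, t₅.
The 5 still-open variables together cover exactly {T, U, W, X, Y} — 5 values for 5 variables — and Y appears only in t₅'s list, so t₅ = Y.

Y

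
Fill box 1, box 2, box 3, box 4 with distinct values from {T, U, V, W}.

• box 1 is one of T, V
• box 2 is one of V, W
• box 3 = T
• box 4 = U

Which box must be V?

box 1

box 3 must be T (only option left). Eliminate T elsewhere: box 1.
So V goes to box 1.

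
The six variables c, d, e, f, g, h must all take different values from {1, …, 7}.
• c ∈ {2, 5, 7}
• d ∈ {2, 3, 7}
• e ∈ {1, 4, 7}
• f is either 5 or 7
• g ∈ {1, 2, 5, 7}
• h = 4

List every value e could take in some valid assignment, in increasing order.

1, 7

h's domain is down to {4}, so h = 4. Eliminate 4 elsewhere: e.
The 5 still-open variables together cover exactly {1, 2, 3, 5, 7} — 5 values for 5 variables — and 3 appears only in d's list, so d = 3.
No further eliminations apply; e can still be any of 1, 7.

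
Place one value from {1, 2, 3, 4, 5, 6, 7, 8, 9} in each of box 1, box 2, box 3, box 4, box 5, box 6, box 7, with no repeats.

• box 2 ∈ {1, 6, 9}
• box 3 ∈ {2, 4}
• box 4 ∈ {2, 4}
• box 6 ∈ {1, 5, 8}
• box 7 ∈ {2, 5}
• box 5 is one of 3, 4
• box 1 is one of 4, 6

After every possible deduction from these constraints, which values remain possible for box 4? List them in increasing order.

box 3 and box 4 share exactly the 2 values {2, 4}; by pigeonhole those values go to them, so strike 2, 4 from box 1, box 5, box 7.
box 1 has just one choice, so box 1 = 6. Eliminate 6 elsewhere: box 2.
box 5 has just one choice, so box 5 = 3.
box 7's domain is down to {5}, so box 7 = 5. Strike 5 from box 6.
No further eliminations apply; box 4 can still be any of 2, 4.

2, 4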